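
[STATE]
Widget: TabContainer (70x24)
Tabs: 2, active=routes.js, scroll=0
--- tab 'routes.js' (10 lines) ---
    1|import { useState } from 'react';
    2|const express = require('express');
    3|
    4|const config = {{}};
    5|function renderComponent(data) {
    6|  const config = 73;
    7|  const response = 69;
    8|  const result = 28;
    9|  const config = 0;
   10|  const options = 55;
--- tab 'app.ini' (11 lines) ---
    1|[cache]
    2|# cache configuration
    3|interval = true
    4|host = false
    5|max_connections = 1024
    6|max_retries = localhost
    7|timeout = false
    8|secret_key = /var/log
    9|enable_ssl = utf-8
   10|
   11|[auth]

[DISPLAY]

[routes.js]│ app.ini                                                  
──────────────────────────────────────────────────────────────────────
import { useState } from 'react';                                     
const express = require('express');                                   
                                                                      
const config = {{}};                                                  
function renderComponent(data) {                                      
  const config = 73;                                                  
  const response = 69;                                                
  const result = 28;                                                  
  const config = 0;                                                   
  const options = 55;                                                 
                                                                      
                                                                      
                                                                      
                                                                      
                                                                      
                                                                      
                                                                      
                                                                      
                                                                      
                                                                      
                                                                      
                                                                      


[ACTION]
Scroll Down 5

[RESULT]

[routes.js]│ app.ini                                                  
──────────────────────────────────────────────────────────────────────
  const config = 73;                                                  
  const response = 69;                                                
  const result = 28;                                                  
  const config = 0;                                                   
  const options = 55;                                                 
                                                                      
                                                                      
                                                                      
                                                                      
                                                                      
                                                                      
                                                                      
                                                                      
                                                                      
                                                                      
                                                                      
                                                                      
                                                                      
                                                                      
                                                                      
                                                                      
                                                                      


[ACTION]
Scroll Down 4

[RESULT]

[routes.js]│ app.ini                                                  
──────────────────────────────────────────────────────────────────────
  const options = 55;                                                 
                                                                      
                                                                      
                                                                      
                                                                      
                                                                      
                                                                      
                                                                      
                                                                      
                                                                      
                                                                      
                                                                      
                                                                      
                                                                      
                                                                      
                                                                      
                                                                      
                                                                      
                                                                      
                                                                      
                                                                      
                                                                      


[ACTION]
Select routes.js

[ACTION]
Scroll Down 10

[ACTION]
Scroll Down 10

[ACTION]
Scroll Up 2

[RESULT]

[routes.js]│ app.ini                                                  
──────────────────────────────────────────────────────────────────────
  const result = 28;                                                  
  const config = 0;                                                   
  const options = 55;                                                 
                                                                      
                                                                      
                                                                      
                                                                      
                                                                      
                                                                      
                                                                      
                                                                      
                                                                      
                                                                      
                                                                      
                                                                      
                                                                      
                                                                      
                                                                      
                                                                      
                                                                      
                                                                      
                                                                      


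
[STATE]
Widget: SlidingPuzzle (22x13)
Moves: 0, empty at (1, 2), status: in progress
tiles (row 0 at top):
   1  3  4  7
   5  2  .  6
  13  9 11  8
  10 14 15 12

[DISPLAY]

┌────┬────┬────┬────┐ 
│  1 │  3 │  4 │  7 │ 
├────┼────┼────┼────┤ 
│  5 │  2 │    │  6 │ 
├────┼────┼────┼────┤ 
│ 13 │  9 │ 11 │  8 │ 
├────┼────┼────┼────┤ 
│ 10 │ 14 │ 15 │ 12 │ 
└────┴────┴────┴────┘ 
Moves: 0              
                      
                      
                      


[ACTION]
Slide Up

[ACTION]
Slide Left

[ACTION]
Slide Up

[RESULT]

┌────┬────┬────┬────┐ 
│  1 │  3 │  4 │  7 │ 
├────┼────┼────┼────┤ 
│  5 │  2 │ 11 │  6 │ 
├────┼────┼────┼────┤ 
│ 13 │  9 │  8 │ 12 │ 
├────┼────┼────┼────┤ 
│ 10 │ 14 │ 15 │    │ 
└────┴────┴────┴────┘ 
Moves: 3              
                      
                      
                      


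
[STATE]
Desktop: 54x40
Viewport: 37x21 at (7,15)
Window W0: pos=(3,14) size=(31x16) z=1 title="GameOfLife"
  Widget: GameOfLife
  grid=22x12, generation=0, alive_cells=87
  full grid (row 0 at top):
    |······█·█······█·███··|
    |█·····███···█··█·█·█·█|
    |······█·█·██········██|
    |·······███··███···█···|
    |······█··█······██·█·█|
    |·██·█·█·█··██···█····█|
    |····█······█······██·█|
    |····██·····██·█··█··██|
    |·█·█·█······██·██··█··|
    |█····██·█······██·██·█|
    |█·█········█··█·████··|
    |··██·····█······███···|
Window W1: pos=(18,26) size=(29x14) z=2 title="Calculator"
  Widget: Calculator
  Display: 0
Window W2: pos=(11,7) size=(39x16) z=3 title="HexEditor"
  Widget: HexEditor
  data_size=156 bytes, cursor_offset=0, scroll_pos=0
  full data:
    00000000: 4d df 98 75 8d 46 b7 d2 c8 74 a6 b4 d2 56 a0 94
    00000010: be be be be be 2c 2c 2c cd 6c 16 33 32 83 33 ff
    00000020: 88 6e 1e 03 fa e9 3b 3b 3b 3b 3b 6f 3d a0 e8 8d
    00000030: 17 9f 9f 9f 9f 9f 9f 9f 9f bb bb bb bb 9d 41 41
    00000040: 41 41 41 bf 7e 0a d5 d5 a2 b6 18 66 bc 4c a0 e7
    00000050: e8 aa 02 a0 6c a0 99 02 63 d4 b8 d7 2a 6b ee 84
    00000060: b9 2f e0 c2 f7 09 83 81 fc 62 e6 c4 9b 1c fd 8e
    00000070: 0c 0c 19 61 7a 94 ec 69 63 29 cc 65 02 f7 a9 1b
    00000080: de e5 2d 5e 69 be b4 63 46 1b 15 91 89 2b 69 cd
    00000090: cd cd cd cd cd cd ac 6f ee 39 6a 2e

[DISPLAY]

meOf┃00000050  e8 aa 02 a0 6c a0 99 0
────┃00000060  b9 2f e0 c2 f7 09 83 8
: 0 ┃00000070  0c 0c 19 61 7a 94 ec 6
···█┃00000080  de e5 2d 5e 69 be b4 6
···█┃00000090  cd cd cd cd cd cd ac 6
···█┃                                
····┃                                
···█┗━━━━━━━━━━━━━━━━━━━━━━━━━━━━━━━━
·█·█·█··██···█····█       ┃          
·█······█······██·█       ┃          
·██·····██·█··█··██       ┃          
█·█······██┏━━━━━━━━━━━━━━━━━━━━━━━━━
··██·█·····┃ Calculator              
········█··┠─────────────────────────
━━━━━━━━━━━┃                         
           ┃┌───┬───┬───┬───┐        
           ┃│ 7 │ 8 │ 9 │ ÷ │        
           ┃├───┼───┼───┼───┤        
           ┃│ 4 │ 5 │ 6 │ × │        
           ┃├───┼───┼───┼───┤        
           ┃│ 1 │ 2 │ 3 │ - │        


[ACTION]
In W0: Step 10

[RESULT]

meOf┃00000050  e8 aa 02 a0 6c a0 99 0
────┃00000060  b9 2f e0 c2 f7 09 83 8
: 10┃00000070  0c 0c 19 61 7a 94 ec 6
····┃00000080  de e5 2d 5e 69 be b4 6
····┃00000090  cd cd cd cd cd cd ac 6
····┃                                
····┃                                
····┗━━━━━━━━━━━━━━━━━━━━━━━━━━━━━━━━
··········█········       ┃          
·······█···█·██····       ┃          
·······█·······██··       ┃          
·······█···┏━━━━━━━━━━━━━━━━━━━━━━━━━
·███·······┃ Calculator              
····█······┠─────────────────────────
━━━━━━━━━━━┃                         
           ┃┌───┬───┬───┬───┐        
           ┃│ 7 │ 8 │ 9 │ ÷ │        
           ┃├───┼───┼───┼───┤        
           ┃│ 4 │ 5 │ 6 │ × │        
           ┃├───┼───┼───┼───┤        
           ┃│ 1 │ 2 │ 3 │ - │        


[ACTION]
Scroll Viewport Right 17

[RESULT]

050  e8 aa 02 a0 6c a0 99 02  63┃    
060  b9 2f e0 c2 f7 09 83 81  fc┃    
070  0c 0c 19 61 7a 94 ec 69  63┃    
080  de e5 2d 5e 69 be b4 63  46┃    
090  cd cd cd cd cd cd ac 6f  ee┃    
                                ┃    
                                ┃    
━━━━━━━━━━━━━━━━━━━━━━━━━━━━━━━━┛    
█········       ┃                    
·█·██····       ┃                    
·····██··       ┃                    
·┏━━━━━━━━━━━━━━━━━━━━━━━━━━━┓       
·┃ Calculator                ┃       
·┠───────────────────────────┨       
━┃                          0┃       
 ┃┌───┬───┬───┬───┐          ┃       
 ┃│ 7 │ 8 │ 9 │ ÷ │          ┃       
 ┃├───┼───┼───┼───┤          ┃       
 ┃│ 4 │ 5 │ 6 │ × │          ┃       
 ┃├───┼───┼───┼───┤          ┃       
 ┃│ 1 │ 2 │ 3 │ - │          ┃       


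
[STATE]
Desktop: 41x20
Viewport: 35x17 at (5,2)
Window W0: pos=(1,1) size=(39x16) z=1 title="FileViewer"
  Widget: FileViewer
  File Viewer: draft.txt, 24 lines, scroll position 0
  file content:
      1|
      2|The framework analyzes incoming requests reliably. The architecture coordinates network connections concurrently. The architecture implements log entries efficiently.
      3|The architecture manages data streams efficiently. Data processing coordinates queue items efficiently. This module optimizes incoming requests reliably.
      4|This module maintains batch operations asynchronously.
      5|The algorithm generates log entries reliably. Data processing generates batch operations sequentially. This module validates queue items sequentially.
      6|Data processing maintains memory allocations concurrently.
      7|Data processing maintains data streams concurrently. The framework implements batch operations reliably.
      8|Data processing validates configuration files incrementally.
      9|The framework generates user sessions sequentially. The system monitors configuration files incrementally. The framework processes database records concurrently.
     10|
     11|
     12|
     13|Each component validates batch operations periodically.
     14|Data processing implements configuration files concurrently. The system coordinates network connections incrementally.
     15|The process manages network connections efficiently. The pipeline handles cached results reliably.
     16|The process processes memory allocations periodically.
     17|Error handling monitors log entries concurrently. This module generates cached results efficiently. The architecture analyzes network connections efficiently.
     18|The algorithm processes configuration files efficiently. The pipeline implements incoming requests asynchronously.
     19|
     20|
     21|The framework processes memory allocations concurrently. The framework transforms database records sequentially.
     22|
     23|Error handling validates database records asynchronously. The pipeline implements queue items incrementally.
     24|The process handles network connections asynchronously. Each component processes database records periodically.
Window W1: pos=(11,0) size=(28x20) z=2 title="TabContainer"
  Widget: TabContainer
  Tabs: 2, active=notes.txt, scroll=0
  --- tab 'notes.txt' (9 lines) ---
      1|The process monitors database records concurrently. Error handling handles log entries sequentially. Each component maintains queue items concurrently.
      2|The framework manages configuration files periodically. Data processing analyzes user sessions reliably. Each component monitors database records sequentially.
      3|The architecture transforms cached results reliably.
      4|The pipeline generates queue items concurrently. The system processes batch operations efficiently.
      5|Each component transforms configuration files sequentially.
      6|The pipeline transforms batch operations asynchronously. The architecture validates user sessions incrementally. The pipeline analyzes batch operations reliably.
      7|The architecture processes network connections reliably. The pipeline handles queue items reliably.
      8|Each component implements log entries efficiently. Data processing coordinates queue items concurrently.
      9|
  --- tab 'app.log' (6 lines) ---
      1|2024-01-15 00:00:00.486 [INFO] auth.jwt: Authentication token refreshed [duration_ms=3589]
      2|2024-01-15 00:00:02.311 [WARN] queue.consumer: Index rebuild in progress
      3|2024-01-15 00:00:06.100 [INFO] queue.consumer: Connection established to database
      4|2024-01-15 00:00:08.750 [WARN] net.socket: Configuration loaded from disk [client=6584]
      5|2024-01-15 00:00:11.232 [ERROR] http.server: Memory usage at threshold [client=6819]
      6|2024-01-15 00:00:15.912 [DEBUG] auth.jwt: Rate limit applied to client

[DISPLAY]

leView┠──────────────────────────┨┃
──────┃[notes.txt]│ app.log      ┃┨
      ┃──────────────────────────┃┃
 frame┃The process monitors datab┃┃
 archi┃The framework manages conf┃┃
s modu┃The architecture transform┃┃
 algor┃The pipeline generates que┃┃
a proc┃Each component transforms ┃┃
a proc┃The pipeline transforms ba┃┃
a proc┃The architecture processes┃┃
 frame┃Each component implements ┃┃
      ┃                          ┃┃
      ┃                          ┃┃
      ┃                          ┃┃
━━━━━━┃                          ┃┛
      ┃                          ┃ 
      ┃                          ┃ 


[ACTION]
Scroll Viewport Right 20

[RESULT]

eView┠──────────────────────────┨┃ 
─────┃[notes.txt]│ app.log      ┃┨ 
     ┃──────────────────────────┃┃ 
frame┃The process monitors datab┃┃ 
archi┃The framework manages conf┃┃ 
 modu┃The architecture transform┃┃ 
algor┃The pipeline generates que┃┃ 
 proc┃Each component transforms ┃┃ 
 proc┃The pipeline transforms ba┃┃ 
 proc┃The architecture processes┃┃ 
frame┃Each component implements ┃┃ 
     ┃                          ┃┃ 
     ┃                          ┃┃ 
     ┃                          ┃┃ 
━━━━━┃                          ┃┛ 
     ┃                          ┃  
     ┃                          ┃  


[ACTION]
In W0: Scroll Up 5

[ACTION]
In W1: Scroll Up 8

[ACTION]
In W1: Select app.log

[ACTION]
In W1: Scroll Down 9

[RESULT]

eView┠──────────────────────────┨┃ 
─────┃ notes.txt │[app.log]     ┃┨ 
     ┃──────────────────────────┃┃ 
frame┃2024-01-15 00:00:15.912 [D┃┃ 
archi┃                          ┃┃ 
 modu┃                          ┃┃ 
algor┃                          ┃┃ 
 proc┃                          ┃┃ 
 proc┃                          ┃┃ 
 proc┃                          ┃┃ 
frame┃                          ┃┃ 
     ┃                          ┃┃ 
     ┃                          ┃┃ 
     ┃                          ┃┃ 
━━━━━┃                          ┃┛ 
     ┃                          ┃  
     ┃                          ┃  


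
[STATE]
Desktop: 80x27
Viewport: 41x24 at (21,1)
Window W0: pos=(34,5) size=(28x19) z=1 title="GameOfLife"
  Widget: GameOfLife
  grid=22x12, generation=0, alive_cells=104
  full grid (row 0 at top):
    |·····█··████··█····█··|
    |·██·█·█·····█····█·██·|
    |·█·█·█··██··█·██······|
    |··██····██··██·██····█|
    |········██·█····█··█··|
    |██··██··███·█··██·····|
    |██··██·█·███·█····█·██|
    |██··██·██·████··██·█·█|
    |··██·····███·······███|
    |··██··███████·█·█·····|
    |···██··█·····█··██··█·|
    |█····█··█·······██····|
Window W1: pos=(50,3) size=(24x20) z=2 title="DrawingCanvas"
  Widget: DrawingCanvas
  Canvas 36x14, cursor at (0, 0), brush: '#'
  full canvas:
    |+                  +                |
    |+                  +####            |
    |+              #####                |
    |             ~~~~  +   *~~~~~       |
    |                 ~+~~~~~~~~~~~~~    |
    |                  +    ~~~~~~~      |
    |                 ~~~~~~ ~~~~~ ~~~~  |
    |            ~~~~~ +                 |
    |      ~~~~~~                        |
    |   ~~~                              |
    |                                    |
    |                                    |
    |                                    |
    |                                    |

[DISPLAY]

                                         
                                         
                             ┏━━━━━━━━━━━
                             ┃ DrawingCan
             ┏━━━━━━━━━━━━━━━┠───────────
             ┃ GameOfLife    ┃+          
             ┠───────────────┃+          
             ┃Gen: 0         ┃+          
             ┃·····█··████··█┃           
             ┃·██·█·█·····█··┃           
             ┃·█·█·█··██··█·█┃           
             ┃··██····██··██·┃           
             ┃········██·█···┃           
             ┃██··██··███·█··┃      ~~~~~
             ┃██··██·█·███·█·┃   ~~~     
             ┃██··██·██·████·┃           
             ┃··██·····███···┃           
             ┃··██··███████·█┃           
             ┃···██··█·····█·┃           
             ┃█····█··█······┃           
             ┃               ┃           
             ┃               ┗━━━━━━━━━━━
             ┗━━━━━━━━━━━━━━━━━━━━━━━━━━┛
                                         


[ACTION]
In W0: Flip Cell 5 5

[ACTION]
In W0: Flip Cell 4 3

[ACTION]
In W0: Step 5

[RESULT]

                                         
                                         
                             ┏━━━━━━━━━━━
                             ┃ DrawingCan
             ┏━━━━━━━━━━━━━━━┠───────────
             ┃ GameOfLife    ┃+          
             ┠───────────────┃+          
             ┃Gen: 5         ┃+          
             ┃·█·············┃           
             ┃·█····█········┃           
             ┃···███·█·······┃           
             ┃··███·███······┃           
             ┃····███·█······┃           
             ┃·█·██···█████·█┃      ~~~~~
             ┃···██··█·████·█┃   ~~~     
             ┃··███··███···██┃           
             ┃··███··██·····█┃           
             ┃······███···█··┃           
             ┃··███·██·····█·┃           
             ┃···█·········██┃           
             ┃               ┃           
             ┃               ┗━━━━━━━━━━━
             ┗━━━━━━━━━━━━━━━━━━━━━━━━━━┛
                                         


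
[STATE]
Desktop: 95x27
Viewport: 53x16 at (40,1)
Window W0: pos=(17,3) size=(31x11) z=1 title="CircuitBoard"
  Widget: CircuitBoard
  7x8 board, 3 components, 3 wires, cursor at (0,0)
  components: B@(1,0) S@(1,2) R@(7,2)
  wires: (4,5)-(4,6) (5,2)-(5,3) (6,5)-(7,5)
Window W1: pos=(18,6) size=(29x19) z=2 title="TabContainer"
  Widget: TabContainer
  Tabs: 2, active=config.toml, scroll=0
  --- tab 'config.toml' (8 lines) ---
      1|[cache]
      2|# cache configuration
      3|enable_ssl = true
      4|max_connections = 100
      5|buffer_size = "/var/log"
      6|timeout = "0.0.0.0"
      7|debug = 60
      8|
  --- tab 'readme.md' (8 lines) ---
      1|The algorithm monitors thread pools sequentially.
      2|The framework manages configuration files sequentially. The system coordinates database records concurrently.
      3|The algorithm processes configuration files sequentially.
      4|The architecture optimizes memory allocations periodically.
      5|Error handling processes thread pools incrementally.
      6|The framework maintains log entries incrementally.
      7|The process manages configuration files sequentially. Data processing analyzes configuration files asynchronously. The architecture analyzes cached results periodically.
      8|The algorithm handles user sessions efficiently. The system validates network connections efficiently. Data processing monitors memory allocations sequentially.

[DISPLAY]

                                                     
                                                     
━━━━━━━┓                                             
       ┃                                             
───────┨                                             
━━━━━━┓┃                                             
      ┃┃                                             
──────┨┃                                             
.md   ┃┃                                             
──────┃┃                                             
      ┃┃                                             
      ┃┃                                             
      ┃┛                                             
      ┃                                              
og"   ┃                                              
      ┃                                              


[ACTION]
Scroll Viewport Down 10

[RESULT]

      ┃┃                                             
      ┃┃                                             
      ┃┛                                             
      ┃                                              
og"   ┃                                              
      ┃                                              
      ┃                                              
      ┃                                              
      ┃                                              
      ┃                                              
      ┃                                              
      ┃                                              
      ┃                                              
━━━━━━┛                                              
                                                     
                                                     


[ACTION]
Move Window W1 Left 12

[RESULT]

       ┃                                             
       ┃                                             
━━━━━━━┛                                             
                                                     
                                                     
                                                     
                                                     
                                                     
                                                     
                                                     
                                                     
                                                     
                                                     
                                                     
                                                     
                                                     


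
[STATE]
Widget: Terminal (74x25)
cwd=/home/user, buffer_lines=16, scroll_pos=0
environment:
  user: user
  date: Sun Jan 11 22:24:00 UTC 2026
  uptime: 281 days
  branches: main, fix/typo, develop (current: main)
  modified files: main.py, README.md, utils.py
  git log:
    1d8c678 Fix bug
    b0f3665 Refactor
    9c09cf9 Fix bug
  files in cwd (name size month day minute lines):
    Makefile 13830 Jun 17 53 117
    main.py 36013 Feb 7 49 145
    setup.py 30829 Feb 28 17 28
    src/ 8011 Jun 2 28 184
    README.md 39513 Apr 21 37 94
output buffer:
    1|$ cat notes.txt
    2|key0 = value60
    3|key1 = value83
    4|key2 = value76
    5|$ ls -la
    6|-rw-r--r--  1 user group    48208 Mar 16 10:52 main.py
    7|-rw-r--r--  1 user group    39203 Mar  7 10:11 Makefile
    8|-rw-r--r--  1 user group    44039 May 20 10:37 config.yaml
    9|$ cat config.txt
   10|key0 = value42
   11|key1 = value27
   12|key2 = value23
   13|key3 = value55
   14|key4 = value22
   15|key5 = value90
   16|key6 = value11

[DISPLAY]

$ cat notes.txt                                                           
key0 = value60                                                            
key1 = value83                                                            
key2 = value76                                                            
$ ls -la                                                                  
-rw-r--r--  1 user group    48208 Mar 16 10:52 main.py                    
-rw-r--r--  1 user group    39203 Mar  7 10:11 Makefile                   
-rw-r--r--  1 user group    44039 May 20 10:37 config.yaml                
$ cat config.txt                                                          
key0 = value42                                                            
key1 = value27                                                            
key2 = value23                                                            
key3 = value55                                                            
key4 = value22                                                            
key5 = value90                                                            
key6 = value11                                                            
$ █                                                                       
                                                                          
                                                                          
                                                                          
                                                                          
                                                                          
                                                                          
                                                                          
                                                                          


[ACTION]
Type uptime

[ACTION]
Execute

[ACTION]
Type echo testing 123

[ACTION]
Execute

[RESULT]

$ cat notes.txt                                                           
key0 = value60                                                            
key1 = value83                                                            
key2 = value76                                                            
$ ls -la                                                                  
-rw-r--r--  1 user group    48208 Mar 16 10:52 main.py                    
-rw-r--r--  1 user group    39203 Mar  7 10:11 Makefile                   
-rw-r--r--  1 user group    44039 May 20 10:37 config.yaml                
$ cat config.txt                                                          
key0 = value42                                                            
key1 = value27                                                            
key2 = value23                                                            
key3 = value55                                                            
key4 = value22                                                            
key5 = value90                                                            
key6 = value11                                                            
$ uptime                                                                  
 10:00  up 281 days                                                       
$ echo testing 123                                                        
testing 123                                                               
$ █                                                                       
                                                                          
                                                                          
                                                                          
                                                                          


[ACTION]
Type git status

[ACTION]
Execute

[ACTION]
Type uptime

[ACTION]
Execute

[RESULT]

-rw-r--r--  1 user group    48208 Mar 16 10:52 main.py                    
-rw-r--r--  1 user group    39203 Mar  7 10:11 Makefile                   
-rw-r--r--  1 user group    44039 May 20 10:37 config.yaml                
$ cat config.txt                                                          
key0 = value42                                                            
key1 = value27                                                            
key2 = value23                                                            
key3 = value55                                                            
key4 = value22                                                            
key5 = value90                                                            
key6 = value11                                                            
$ uptime                                                                  
 10:00  up 281 days                                                       
$ echo testing 123                                                        
testing 123                                                               
$ git status                                                              
On branch main                                                            
Changes not staged for commit:                                            
                                                                          
        modified:   main.py                                               
        modified:   README.md                                             
        modified:   utils.py                                              
$ uptime                                                                  
 10:00  up 281 days                                                       
$ █                                                                       


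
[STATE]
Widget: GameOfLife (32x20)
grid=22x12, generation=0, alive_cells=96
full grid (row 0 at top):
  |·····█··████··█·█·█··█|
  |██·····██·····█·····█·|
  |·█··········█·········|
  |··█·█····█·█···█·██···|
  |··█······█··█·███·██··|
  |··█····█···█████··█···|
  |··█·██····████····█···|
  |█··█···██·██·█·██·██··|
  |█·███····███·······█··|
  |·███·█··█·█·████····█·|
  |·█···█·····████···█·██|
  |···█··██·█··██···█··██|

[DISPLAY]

Gen: 0                          
·····█··████··█·█·█··█          
██·····██·····█·····█·          
·█··········█·········          
··█·█····█·█···█·██···          
··█······█··█·███·██··          
··█····█···█████··█···          
··█·██····████····█···          
█··█···██·██·█·██·██··          
█·███····███·······█··          
·███·█··█·█·████····█·          
·█···█·····████···█·██          
···█··██·█··██···█··██          
                                
                                
                                
                                
                                
                                
                                


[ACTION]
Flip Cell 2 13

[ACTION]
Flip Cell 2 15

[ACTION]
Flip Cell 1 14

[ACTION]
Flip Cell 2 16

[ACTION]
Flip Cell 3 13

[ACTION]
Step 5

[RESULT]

Gen: 5                          
············███·······          
··········██··········          
··········██·····█····          
·······██████····█····          
·······█·██····█···██·          
··██··██···········██·          
··█·█···········█·███·          
█·██··█····█····█···█·          
······█···█····██···██          
·····██········█·····█          
···██·██·██···███·····          
····██················          
                                
                                
                                
                                
                                
                                
                                


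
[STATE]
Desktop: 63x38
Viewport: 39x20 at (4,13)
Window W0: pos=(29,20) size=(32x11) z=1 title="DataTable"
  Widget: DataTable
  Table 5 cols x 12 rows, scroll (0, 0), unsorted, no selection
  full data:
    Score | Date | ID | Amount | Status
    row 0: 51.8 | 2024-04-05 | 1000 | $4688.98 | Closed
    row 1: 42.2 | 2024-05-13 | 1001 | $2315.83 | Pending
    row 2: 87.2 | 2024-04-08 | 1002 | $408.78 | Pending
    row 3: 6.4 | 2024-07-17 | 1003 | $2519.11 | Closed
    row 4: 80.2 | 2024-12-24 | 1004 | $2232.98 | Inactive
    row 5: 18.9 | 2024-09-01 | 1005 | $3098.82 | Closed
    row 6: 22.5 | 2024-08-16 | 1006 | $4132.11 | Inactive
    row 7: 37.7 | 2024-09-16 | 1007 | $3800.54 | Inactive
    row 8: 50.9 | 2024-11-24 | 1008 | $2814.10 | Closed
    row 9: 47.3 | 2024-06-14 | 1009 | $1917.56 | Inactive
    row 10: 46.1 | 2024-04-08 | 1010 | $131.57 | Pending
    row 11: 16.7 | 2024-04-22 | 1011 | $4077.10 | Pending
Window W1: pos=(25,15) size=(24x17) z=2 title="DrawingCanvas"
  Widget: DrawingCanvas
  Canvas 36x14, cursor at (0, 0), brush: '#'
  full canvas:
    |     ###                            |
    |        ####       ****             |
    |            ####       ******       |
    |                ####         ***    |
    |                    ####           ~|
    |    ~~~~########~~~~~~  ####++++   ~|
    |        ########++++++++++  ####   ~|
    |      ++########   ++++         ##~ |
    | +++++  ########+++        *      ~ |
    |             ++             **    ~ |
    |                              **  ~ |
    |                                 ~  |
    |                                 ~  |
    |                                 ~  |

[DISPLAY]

                                       
                                       
                     ┏━━━━━━━━━━━━━━━━━
                     ┃ DrawingCanvas   
                     ┠─────────────────
                     ┃+    ###         
                     ┃        ####     
                     ┃            #### 
                     ┃                #
                     ┃                 
                     ┃    ~~~~########~
                     ┃        ########+
                     ┃      ++######## 
                     ┃ +++++  ########+
                     ┃             ++  
                     ┃                 
                     ┃                 
                     ┃                 
                     ┗━━━━━━━━━━━━━━━━━
                                       


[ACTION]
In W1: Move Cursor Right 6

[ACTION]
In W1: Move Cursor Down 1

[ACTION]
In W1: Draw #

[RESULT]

                                       
                                       
                     ┏━━━━━━━━━━━━━━━━━
                     ┃ DrawingCanvas   
                     ┠─────────────────
                     ┃     ###         
                     ┃      # ####     
                     ┃            #### 
                     ┃                #
                     ┃                 
                     ┃    ~~~~########~
                     ┃        ########+
                     ┃      ++######## 
                     ┃ +++++  ########+
                     ┃             ++  
                     ┃                 
                     ┃                 
                     ┃                 
                     ┗━━━━━━━━━━━━━━━━━
                                       


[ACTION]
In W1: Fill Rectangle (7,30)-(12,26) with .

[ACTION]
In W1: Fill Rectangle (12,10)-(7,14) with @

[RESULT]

                                       
                                       
                     ┏━━━━━━━━━━━━━━━━━
                     ┃ DrawingCanvas   
                     ┠─────────────────
                     ┃     ###         
                     ┃      # ####     
                     ┃            #### 
                     ┃                #
                     ┃                 
                     ┃    ~~~~########~
                     ┃        ########+
                     ┃      ++##@@@@@# 
                     ┃ +++++  ##@@@@@#+
                     ┃          @@@@@  
                     ┃          @@@@@  
                     ┃          @@@@@  
                     ┃          @@@@@  
                     ┗━━━━━━━━━━━━━━━━━
                                       
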